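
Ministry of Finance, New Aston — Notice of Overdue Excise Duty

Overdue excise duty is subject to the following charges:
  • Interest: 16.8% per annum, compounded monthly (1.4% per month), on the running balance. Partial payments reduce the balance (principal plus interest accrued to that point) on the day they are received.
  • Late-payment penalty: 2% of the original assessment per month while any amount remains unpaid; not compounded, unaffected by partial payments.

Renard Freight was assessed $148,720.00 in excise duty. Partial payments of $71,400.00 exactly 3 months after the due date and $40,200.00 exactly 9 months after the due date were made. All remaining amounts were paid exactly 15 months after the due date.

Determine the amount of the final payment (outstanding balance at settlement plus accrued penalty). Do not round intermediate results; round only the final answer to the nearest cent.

$99,761.04

Balance at month 3: $148,720.0000 × (1 + 0.014)^3 = $155,054.0954…
After $71,400.00 payment: $155,054.0954… − $71,400.00 = $83,654.0954…
Balance at month 9: $83,654.0954… × (1 + 0.014)^6 = $90,931.6219…
After $40,200.00 payment: $90,931.6219… − $40,200.00 = $50,731.6219…
Balance at month 15: $50,731.6219… × (1 + 0.014)^6 = $55,145.0427…
Penalty: 15 × 2% × $148,720.00 = $44,616.00
Final settlement = outstanding balance + penalty = $55,145.0427… + $44,616.00 = $99,761.04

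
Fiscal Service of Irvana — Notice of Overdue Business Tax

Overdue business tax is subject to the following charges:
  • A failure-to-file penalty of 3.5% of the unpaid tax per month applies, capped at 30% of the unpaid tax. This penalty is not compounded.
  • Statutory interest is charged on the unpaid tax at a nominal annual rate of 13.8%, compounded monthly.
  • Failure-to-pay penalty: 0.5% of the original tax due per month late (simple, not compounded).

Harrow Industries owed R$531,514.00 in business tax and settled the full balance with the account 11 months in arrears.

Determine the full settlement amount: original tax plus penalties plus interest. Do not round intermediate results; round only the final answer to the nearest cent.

Failure-to-file: 11 × 3.5% × R$531,514.00 = R$204,632.89, capped at 30% × R$531,514.00 = R$159,454.20
Failure-to-pay penalty: 11 × 0.5% × R$531,514.00 = R$29,233.27
Interest (13.8%/yr ÷ 12 = 1.15%/month): R$531,514.00 × ((1 + 0.0115)^11 − 1) = R$71,239.1191…
Total = R$531,514.00 + R$188,687.4700 + R$71,239.1191… = R$791,440.59

R$791,440.59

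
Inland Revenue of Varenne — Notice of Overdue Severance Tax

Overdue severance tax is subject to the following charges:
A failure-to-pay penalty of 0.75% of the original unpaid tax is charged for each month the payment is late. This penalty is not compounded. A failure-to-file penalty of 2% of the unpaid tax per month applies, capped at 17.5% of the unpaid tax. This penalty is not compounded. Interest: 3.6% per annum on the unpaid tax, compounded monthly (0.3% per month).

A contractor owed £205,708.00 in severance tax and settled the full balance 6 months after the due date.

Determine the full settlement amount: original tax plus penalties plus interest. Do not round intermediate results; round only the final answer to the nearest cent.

£243,380.45

Failure-to-file: 6 × 2% × £205,708.00 = £24,684.96 (under the 17.5% cap)
Failure-to-pay penalty = 0.75% × £205,708.00 × 6 mo = £9,256.86
Interest: £205,708.00 × ((1 + 0.003)^6 − 1) = £205,708.00 × 0.0181355… = £3,730.6259…
Total = £205,708.00 + £33,941.8200 + £3,730.6259… = £243,380.45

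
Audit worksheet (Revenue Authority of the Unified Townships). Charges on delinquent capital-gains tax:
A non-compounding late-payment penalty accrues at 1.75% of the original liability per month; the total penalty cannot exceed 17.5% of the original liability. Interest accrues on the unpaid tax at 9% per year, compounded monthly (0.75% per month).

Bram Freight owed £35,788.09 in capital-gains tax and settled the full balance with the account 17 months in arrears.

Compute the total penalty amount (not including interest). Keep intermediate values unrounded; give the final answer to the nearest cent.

Penalty (uncapped): 17 × 1.75% × £35,788.09 = £10,646.96…; cap = 17.5% × £35,788.09 = £6,262.92… → penalty = £6,262.92…

£6,262.92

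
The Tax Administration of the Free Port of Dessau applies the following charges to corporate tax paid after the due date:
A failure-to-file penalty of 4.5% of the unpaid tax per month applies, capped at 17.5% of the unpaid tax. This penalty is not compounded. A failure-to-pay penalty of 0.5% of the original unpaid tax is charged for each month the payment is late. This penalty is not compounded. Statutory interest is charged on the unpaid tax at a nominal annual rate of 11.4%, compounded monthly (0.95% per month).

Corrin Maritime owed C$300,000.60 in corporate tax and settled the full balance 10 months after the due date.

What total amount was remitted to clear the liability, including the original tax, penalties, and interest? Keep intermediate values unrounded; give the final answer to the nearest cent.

Failure-to-file: 10 × 4.5% × C$300,000.60 = C$135,000.27, capped at 17.5% × C$300,000.60 = C$52,500.11…
Failure-to-pay penalty = 0.5% × C$300,000.60 × 10 mo = C$15,000.03
Interest: C$300,000.60 × ((1 + 0.0095)^10 − 1) = C$300,000.60 × 0.0991659… = C$29,749.8190…
Total = C$300,000.60 + C$67,500.1350 + C$29,749.8190… = C$397,250.55

C$397,250.55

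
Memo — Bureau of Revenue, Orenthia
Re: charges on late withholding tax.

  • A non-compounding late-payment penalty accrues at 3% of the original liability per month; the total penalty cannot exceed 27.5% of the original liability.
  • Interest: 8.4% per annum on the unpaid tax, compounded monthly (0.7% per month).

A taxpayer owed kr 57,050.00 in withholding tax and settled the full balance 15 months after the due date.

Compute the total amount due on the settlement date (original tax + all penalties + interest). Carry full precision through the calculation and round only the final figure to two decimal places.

Penalty (uncapped): 15 × 3% × kr 57,050.00 = kr 25,672.50; cap = 27.5% × kr 57,050.00 = kr 15,688.75 → penalty = kr 15,688.75
Interest: kr 57,050.00 × ((1 + 0.007)^15 − 1) = kr 57,050.00 × 0.1103044… = kr 6,292.8656…
Total = kr 57,050.00 + kr 15,688.7500 + kr 6,292.8656… = kr 79,031.62

kr 79,031.62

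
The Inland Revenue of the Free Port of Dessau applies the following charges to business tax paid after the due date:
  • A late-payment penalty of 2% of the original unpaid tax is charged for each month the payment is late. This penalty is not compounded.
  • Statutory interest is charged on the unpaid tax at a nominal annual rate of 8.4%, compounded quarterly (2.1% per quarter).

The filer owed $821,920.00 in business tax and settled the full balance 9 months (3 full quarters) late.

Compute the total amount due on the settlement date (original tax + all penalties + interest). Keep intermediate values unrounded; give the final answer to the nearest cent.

$1,022,741.57

Late-payment penalty = 2% × $821,920.00 × 9 mo = $147,945.60
Interest: $821,920.00 × ((1 + 0.021)^3 − 1) = $821,920.00 × 0.0643323… = $52,875.9720…
Total = $821,920.00 + $147,945.6000 + $52,875.9720… = $1,022,741.57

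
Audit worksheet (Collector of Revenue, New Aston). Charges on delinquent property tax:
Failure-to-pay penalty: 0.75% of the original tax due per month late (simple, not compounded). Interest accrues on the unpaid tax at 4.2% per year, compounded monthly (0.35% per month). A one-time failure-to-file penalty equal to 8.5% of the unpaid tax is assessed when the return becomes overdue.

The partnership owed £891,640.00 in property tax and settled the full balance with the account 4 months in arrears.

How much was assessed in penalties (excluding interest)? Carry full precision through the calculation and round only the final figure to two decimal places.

£102,538.60

Failure-to-file penalty: 8.5% × £891,640.00 = £75,789.40
Failure-to-pay penalty: 4 × 0.75% × £891,640.00 = £26,749.20
Total penalty = £75,789.40 + £26,749.20 = £102,538.60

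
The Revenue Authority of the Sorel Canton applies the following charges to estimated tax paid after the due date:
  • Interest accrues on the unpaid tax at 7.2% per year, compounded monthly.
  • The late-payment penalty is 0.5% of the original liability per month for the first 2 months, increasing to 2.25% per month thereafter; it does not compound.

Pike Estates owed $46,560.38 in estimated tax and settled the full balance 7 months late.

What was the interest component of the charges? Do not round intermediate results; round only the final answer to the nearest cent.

Interest (7.2%/yr ÷ 12 = 0.6%/month): $46,560.38 × ((1 + 0.006)^7 − 1) = $1,991.0897…

$1,991.09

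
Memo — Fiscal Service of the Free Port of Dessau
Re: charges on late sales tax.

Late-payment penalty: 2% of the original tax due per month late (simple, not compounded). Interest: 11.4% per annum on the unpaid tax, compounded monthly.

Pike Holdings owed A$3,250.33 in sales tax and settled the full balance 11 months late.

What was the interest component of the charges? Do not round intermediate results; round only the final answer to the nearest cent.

A$356.26

Interest (11.4%/yr ÷ 12 = 0.95%/month): A$3,250.33 × ((1 + 0.0095)^11 − 1) = A$356.2620…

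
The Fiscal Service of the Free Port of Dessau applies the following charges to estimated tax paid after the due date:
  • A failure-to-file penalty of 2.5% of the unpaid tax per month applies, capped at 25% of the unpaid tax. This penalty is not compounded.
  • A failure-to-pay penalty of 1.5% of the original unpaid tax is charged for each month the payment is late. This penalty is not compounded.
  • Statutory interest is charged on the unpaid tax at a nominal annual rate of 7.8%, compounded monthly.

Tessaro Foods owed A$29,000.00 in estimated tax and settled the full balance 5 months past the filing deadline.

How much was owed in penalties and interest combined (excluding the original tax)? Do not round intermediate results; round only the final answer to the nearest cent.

Failure-to-file: 5 × 2.5% × A$29,000.00 = A$3,625.00 (under the 25% cap)
Failure-to-pay penalty: 5 × 1.5% × A$29,000.00 = A$2,175.00
Interest (7.8%/yr ÷ 12 = 0.65%/month): A$29,000.00 × ((1 + 0.0065)^5 − 1) = A$954.8324…
Penalties + interest = A$5,800.0000 + A$954.8324… = A$6,754.83

A$6,754.83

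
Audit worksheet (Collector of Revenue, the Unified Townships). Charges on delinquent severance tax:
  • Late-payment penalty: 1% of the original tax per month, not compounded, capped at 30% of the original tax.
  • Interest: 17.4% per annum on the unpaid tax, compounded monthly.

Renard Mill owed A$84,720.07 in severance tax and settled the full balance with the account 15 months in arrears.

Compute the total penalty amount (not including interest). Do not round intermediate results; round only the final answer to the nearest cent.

A$12,708.01

Penalty: 15 × 1% × A$84,720.07 = A$12,708.01… (below the 30% cap of A$25,416.02…)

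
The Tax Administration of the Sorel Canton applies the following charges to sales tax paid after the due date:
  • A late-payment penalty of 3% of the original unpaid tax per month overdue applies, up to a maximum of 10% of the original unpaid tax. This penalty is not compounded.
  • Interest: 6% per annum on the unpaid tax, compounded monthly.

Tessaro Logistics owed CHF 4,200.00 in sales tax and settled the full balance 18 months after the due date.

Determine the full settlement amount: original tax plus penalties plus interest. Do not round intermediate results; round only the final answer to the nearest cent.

Penalty (uncapped): 18 × 3% × CHF 4,200.00 = CHF 2,268.00; cap = 10% × CHF 4,200.00 = CHF 420.00 → penalty = CHF 420.00
Interest (6%/yr ÷ 12 = 0.5%/month): CHF 4,200.00 × ((1 + 0.005)^18 − 1) = CHF 394.5015…
Total = CHF 4,200.00 + CHF 420.0000 + CHF 394.5015… = CHF 5,014.50

CHF 5,014.50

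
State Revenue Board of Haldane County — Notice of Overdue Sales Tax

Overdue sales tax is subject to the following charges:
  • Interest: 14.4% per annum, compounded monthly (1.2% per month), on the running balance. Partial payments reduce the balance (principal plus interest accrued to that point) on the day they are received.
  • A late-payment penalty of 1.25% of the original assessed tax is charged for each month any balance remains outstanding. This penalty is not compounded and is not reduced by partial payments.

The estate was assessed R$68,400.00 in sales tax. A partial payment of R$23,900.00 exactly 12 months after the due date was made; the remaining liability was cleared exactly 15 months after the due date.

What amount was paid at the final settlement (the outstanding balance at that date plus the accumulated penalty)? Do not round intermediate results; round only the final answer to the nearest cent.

Balance at month 12: R$68,400.0000 × (1 + 0.012)^12 = R$78,926.3923…
After R$23,900.00 payment: R$78,926.3923… − R$23,900.00 = R$55,026.3923…
Balance at month 15: R$55,026.3923… × (1 + 0.012)^3 = R$57,031.2089…
Penalty: 15 × 1.25% × R$68,400.00 = R$12,825.00
Final settlement = outstanding balance + penalty = R$57,031.2089… + R$12,825.00 = R$69,856.21

R$69,856.21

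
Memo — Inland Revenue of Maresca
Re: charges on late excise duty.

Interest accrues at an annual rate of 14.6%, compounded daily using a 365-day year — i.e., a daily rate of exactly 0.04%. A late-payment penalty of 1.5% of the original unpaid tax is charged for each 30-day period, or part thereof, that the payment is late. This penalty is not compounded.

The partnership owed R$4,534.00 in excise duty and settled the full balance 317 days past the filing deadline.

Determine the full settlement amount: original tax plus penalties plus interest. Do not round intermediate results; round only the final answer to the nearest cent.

R$5,894.93

Penalty periods: ⌈317/30⌉ = 11; penalty = 11 × 1.5% × R$4,534.00 = R$748.11
Interest: R$4,534.00 × ((1 + 0.0004)^317 − 1) = R$4,534.00 × 0.13516118… = R$612.8208…
Total = R$4,534.00 + R$748.1100 + R$612.8208… = R$5,894.93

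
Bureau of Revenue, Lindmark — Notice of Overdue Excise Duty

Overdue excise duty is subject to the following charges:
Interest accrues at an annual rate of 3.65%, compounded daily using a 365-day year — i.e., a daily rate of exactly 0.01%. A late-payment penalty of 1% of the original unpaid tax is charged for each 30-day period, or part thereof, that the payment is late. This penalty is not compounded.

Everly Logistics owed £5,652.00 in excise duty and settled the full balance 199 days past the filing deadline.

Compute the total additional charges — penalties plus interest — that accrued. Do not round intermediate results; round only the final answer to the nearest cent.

Penalty periods: ⌈199/30⌉ = 7; penalty = 7 × 1% × £5,652.00 = £395.64
Interest: £5,652.00 × ((1 + 0.0001)^199 − 1) = £5,652.00 × 0.02009831… = £113.5956…
Penalties + interest = £395.6400 + £113.5956… = £509.24

£509.24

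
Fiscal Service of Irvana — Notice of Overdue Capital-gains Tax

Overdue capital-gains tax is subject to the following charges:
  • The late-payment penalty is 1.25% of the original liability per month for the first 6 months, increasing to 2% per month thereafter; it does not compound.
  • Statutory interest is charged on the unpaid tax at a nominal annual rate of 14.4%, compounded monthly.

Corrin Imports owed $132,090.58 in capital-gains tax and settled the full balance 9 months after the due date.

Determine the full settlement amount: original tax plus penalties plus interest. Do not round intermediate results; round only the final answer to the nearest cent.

$164,892.87

Penalty, months 1–6: 6 × 1.25% × $132,090.58 = $9,906.79…
Penalty, months 7–9: 3 × 2% × $132,090.58 = $7,925.43…
Interest (14.4%/yr ÷ 12 = 1.2%/month): $132,090.58 × ((1 + 0.012)^9 − 1) = $14,970.0627…
Total = $132,090.58 + $17,832.2283 + $14,970.0627… = $164,892.87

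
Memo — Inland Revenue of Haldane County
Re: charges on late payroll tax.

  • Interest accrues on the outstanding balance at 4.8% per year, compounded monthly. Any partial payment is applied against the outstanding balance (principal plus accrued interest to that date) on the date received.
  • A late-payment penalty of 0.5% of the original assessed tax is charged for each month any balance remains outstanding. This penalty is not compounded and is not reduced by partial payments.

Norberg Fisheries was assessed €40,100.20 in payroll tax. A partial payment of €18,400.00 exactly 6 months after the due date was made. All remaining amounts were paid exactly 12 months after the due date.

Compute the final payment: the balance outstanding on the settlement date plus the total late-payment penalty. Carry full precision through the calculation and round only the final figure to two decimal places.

Monthly rate = 4.8% ÷ 12 = 0.4%
Balance at month 6: €40,100.2000 × (1 + 0.004)^6 = €41,072.2803…
After €18,400.00 payment: €41,072.2803… − €18,400.00 = €22,672.2803…
Balance at month 12: €22,672.2803… × (1 + 0.004)^6 = €23,221.8855…
Penalty: 12 × 0.5% × €40,100.20 = €2,406.01…
Final settlement = outstanding balance + penalty = €23,221.8855… + €2,406.01… = €25,627.90

€25,627.90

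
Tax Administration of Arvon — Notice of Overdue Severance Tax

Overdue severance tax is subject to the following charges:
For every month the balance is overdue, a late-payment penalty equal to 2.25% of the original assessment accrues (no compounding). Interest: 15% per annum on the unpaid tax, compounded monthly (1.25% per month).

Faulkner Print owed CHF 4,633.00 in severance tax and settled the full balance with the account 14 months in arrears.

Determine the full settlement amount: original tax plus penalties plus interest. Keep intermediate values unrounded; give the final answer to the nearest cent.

CHF 6,972.46

Late-payment penalty: 14 × 2.25% × CHF 4,633.00 = CHF 1,459.40…
Interest: CHF 4,633.00 × ((1 + 0.0125)^14 − 1) = CHF 4,633.00 × 0.1899547… = CHF 880.0604…
Total = CHF 4,633.00 + CHF 1,459.3950 + CHF 880.0604… = CHF 6,972.46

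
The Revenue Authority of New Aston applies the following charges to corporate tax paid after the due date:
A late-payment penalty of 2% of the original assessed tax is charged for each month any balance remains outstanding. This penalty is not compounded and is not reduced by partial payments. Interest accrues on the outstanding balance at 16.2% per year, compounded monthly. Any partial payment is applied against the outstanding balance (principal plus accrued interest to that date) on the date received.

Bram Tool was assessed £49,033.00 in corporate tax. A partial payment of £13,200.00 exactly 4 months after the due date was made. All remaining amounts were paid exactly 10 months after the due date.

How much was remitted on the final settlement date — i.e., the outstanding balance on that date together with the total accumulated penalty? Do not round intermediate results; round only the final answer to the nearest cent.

Monthly rate = 16.2% ÷ 12 = 1.35%
Balance at month 4: £49,033.0000 × (1 + 0.0135)^4 = £51,734.8838…
After £13,200.00 payment: £51,734.8838… − £13,200.00 = £38,534.8838…
Balance at month 10: £38,534.8838… × (1 + 0.0135)^6 = £41,763.4696…
Penalty: 10 × 2% × £49,033.00 = £9,806.60
Final settlement = outstanding balance + penalty = £41,763.4696… + £9,806.60 = £51,570.07

£51,570.07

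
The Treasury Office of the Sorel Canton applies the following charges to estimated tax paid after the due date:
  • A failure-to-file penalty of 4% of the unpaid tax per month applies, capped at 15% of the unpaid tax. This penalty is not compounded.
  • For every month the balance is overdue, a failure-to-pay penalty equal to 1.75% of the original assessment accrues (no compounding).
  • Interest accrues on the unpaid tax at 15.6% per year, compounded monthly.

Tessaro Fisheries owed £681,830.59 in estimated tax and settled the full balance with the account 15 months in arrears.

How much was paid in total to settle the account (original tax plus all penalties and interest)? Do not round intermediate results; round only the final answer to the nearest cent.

£1,108,850.70

Failure-to-file: 15 × 4% × £681,830.59 = £409,098.35…, capped at 15% × £681,830.59 = £102,274.59…
Failure-to-pay penalty = 1.75% × £681,830.59 × 15 mo = £178,980.53…
Interest (15.6%/yr ÷ 12 = 1.3%/month): £681,830.59 × ((1 + 0.013)^15 − 1) = £145,764.9893…
Total = £681,830.59 + £281,255.1184… + £145,764.9893… = £1,108,850.70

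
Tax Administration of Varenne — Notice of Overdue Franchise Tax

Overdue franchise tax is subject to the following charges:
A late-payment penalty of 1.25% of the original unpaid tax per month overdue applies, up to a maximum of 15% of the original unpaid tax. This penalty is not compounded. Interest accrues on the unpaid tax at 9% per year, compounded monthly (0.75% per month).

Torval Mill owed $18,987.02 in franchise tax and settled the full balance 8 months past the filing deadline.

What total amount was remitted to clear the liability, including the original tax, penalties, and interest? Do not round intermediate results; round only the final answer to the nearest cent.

Penalty: 8 × 1.25% × $18,987.02 = $1,898.70… (below the 15% cap of $2,848.05…)
Interest: $18,987.02 × ((1 + 0.0075)^8 − 1) = $18,987.02 × 0.0615988… = $1,169.5786…
Total = $18,987.02 + $1,898.7020 + $1,169.5786… = $22,055.30

$22,055.30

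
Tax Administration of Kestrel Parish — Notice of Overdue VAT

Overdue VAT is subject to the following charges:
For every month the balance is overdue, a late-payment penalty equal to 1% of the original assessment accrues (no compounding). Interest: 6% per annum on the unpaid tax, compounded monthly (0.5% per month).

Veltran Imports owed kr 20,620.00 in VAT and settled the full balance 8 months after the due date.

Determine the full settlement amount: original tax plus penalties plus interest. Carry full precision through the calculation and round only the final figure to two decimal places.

Late-payment penalty: 8 × 1% × kr 20,620.00 = kr 1,649.60
Interest: kr 20,620.00 × ((1 + 0.005)^8 − 1) = kr 20,620.00 × 0.0407070… = kr 839.3792…
Total = kr 20,620.00 + kr 1,649.6000 + kr 839.3792… = kr 23,108.98

kr 23,108.98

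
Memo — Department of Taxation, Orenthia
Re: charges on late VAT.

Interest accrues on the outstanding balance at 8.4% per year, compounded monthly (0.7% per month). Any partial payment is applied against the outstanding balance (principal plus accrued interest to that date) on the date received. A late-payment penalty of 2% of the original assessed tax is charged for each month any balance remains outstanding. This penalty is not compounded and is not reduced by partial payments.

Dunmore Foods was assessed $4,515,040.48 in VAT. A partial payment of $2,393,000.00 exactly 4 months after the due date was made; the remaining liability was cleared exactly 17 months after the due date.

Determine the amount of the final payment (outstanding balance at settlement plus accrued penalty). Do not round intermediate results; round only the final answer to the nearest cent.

Balance at month 4: $4,515,040.4800 × (1 + 0.007)^4 = $4,642,795.2408…
After $2,393,000.00 payment: $4,642,795.2408… − $2,393,000.00 = $2,249,795.2408…
Balance at month 17: $2,249,795.2408… × (1 + 0.007)^13 = $2,463,349.9369…
Penalty: 17 × 2% × $4,515,040.48 = $1,535,113.76…
Final settlement = outstanding balance + penalty = $2,463,349.9369… + $1,535,113.76… = $3,998,463.70

$3,998,463.70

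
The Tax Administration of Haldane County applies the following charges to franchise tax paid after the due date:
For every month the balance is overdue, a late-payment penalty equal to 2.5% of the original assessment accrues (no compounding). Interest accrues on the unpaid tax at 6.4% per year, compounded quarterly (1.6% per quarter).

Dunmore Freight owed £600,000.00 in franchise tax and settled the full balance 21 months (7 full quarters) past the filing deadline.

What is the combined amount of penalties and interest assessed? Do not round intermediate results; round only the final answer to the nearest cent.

£385,513.01

Late-payment penalty: 21 × 2.5% × £600,000.00 = £315,000.00
Interest: £600,000.00 × ((1 + 0.016)^7 − 1) = £600,000.00 × 0.1175217… = £70,513.0055…
Penalties + interest = £315,000.0000 + £70,513.0055… = £385,513.01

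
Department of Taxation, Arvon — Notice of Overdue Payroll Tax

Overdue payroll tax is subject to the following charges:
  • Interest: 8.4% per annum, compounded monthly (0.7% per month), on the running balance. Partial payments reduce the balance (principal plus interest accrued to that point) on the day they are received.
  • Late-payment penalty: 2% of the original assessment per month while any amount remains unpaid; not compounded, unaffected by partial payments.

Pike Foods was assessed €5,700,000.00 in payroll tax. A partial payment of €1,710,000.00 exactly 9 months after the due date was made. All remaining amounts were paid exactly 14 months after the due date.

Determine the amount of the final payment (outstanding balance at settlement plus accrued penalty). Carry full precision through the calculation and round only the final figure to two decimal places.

€6,110,048.06

Balance at month 9: €5,700,000.0000 × (1 + 0.007)^9 = €6,069,320.7649…
After €1,710,000.00 payment: €6,069,320.7649… − €1,710,000.00 = €4,359,320.7649…
Balance at month 14: €4,359,320.7649… × (1 + 0.007)^5 = €4,514,048.0637…
Penalty: 14 × 2% × €5,700,000.00 = €1,596,000.00
Final settlement = outstanding balance + penalty = €4,514,048.0637… + €1,596,000.00 = €6,110,048.06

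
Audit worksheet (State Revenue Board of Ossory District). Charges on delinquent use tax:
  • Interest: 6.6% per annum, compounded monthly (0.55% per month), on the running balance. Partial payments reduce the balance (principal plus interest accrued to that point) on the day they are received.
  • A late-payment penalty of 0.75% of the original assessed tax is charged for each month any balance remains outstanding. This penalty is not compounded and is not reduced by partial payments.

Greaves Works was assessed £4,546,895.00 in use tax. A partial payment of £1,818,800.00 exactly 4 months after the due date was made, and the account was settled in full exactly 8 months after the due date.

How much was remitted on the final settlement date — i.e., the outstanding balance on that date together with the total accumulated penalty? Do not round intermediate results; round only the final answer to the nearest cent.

£3,164,521.03

Balance at month 4: £4,546,895.0000 × (1 + 0.0055)^4 = £4,647,754.9816…
After £1,818,800.00 payment: £4,647,754.9816… − £1,818,800.00 = £2,828,954.9816…
Balance at month 8: £2,828,954.9816… × (1 + 0.0055)^4 = £2,891,707.3317…
Penalty: 8 × 0.75% × £4,546,895.00 = £272,813.70
Final settlement = outstanding balance + penalty = £2,891,707.3317… + £272,813.70 = £3,164,521.03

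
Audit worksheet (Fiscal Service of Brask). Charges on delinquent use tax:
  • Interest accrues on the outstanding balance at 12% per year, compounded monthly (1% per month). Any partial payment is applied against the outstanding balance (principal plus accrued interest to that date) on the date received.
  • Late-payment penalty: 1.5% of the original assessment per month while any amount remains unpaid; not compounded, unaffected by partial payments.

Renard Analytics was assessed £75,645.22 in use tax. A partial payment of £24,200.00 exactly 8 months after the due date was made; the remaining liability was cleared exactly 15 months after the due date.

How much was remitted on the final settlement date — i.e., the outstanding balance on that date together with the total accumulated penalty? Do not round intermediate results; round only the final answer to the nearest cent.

Balance at month 8: £75,645.2200 × (1 + 0.01)^8 = £81,912.9337…
After £24,200.00 payment: £81,912.9337… − £24,200.00 = £57,712.9337…
Balance at month 15: £57,712.9337… × (1 + 0.01)^7 = £61,876.0765…
Penalty: 15 × 1.5% × £75,645.22 = £17,020.17…
Final settlement = outstanding balance + penalty = £61,876.0765… + £17,020.17… = £78,896.25

£78,896.25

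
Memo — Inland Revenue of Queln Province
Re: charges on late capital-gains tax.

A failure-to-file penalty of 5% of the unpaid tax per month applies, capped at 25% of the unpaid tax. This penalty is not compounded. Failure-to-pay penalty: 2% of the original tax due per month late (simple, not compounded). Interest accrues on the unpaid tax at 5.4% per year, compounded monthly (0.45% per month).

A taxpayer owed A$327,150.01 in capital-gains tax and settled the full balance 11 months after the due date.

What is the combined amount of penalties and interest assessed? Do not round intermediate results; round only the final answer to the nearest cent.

Failure-to-file: 11 × 5% × A$327,150.01 = A$179,932.51…, capped at 25% × A$327,150.01 = A$81,787.50…
Failure-to-pay penalty = 2% × A$327,150.01 × 11 mo = A$71,973.00…
Interest: A$327,150.01 × ((1 + 0.0045)^11 − 1) = A$327,150.01 × 0.0506289… = A$16,563.2523…
Penalties + interest = A$153,760.5047 + A$16,563.2523… = A$170,323.76

A$170,323.76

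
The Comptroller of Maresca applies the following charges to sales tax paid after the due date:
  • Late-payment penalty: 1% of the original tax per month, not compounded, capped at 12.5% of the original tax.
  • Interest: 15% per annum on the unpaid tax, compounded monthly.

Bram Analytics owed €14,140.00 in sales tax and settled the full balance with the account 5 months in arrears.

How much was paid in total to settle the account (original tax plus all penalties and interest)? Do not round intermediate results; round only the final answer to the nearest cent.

Penalty: 5 × 1% × €14,140.00 = €707.00 (below the 12.5% cap of €1,767.50)
Interest (15%/yr ÷ 12 = 1.25%/month): €14,140.00 × ((1 + 0.0125)^5 − 1) = €906.1217…
Total = €14,140.00 + €707.0000 + €906.1217… = €15,753.12

€15,753.12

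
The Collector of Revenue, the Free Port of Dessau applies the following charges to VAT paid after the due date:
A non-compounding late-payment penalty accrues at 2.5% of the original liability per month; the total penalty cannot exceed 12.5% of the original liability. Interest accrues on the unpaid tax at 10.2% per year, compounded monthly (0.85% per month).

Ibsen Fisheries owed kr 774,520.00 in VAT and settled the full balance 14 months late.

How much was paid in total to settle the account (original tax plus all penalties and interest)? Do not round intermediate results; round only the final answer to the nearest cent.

kr 968,772.41

Penalty (uncapped): 14 × 2.5% × kr 774,520.00 = kr 271,082.00; cap = 12.5% × kr 774,520.00 = kr 96,815.00 → penalty = kr 96,815.00
Interest: kr 774,520.00 × ((1 + 0.0085)^14 − 1) = kr 774,520.00 × 0.1258036… = kr 97,437.4095…
Total = kr 774,520.00 + kr 96,815.0000 + kr 97,437.4095… = kr 968,772.41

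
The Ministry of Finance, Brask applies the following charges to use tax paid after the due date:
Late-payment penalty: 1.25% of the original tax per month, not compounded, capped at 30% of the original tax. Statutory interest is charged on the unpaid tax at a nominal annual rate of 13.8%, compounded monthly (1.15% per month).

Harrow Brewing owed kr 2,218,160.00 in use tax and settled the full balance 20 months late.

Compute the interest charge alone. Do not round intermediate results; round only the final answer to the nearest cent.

kr 569,954.54

Interest: kr 2,218,160.00 × ((1 + 0.0115)^20 − 1) = kr 2,218,160.00 × 0.2569492… = kr 569,954.5418…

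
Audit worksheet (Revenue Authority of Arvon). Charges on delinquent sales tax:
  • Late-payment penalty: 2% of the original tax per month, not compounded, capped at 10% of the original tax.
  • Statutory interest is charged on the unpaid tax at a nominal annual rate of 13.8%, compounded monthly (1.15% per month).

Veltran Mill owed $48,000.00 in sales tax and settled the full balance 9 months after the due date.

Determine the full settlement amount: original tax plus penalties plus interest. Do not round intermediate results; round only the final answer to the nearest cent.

Penalty (uncapped): 9 × 2% × $48,000.00 = $8,640.00; cap = 10% × $48,000.00 = $4,800.00 → penalty = $4,800.00
Interest: $48,000.00 × ((1 + 0.0115)^9 − 1) = $48,000.00 × 0.1083910… = $5,202.7672…
Total = $48,000.00 + $4,800.0000 + $5,202.7672… = $58,002.77

$58,002.77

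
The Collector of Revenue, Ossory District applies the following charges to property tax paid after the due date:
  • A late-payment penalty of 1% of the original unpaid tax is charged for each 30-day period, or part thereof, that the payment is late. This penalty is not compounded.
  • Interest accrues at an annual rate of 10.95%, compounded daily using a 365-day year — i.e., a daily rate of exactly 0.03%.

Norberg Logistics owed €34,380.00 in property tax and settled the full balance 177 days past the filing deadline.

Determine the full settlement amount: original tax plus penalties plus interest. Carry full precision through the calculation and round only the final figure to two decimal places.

€38,317.43

Penalty periods: ⌈177/30⌉ = 6; penalty = 6 × 1% × €34,380.00 = €2,062.80
Interest: €34,380.00 × ((1 + 0.0003)^177 − 1) = €34,380.00 × 0.05452670… = €1,874.6278…
Total = €34,380.00 + €2,062.8000 + €1,874.6278… = €38,317.43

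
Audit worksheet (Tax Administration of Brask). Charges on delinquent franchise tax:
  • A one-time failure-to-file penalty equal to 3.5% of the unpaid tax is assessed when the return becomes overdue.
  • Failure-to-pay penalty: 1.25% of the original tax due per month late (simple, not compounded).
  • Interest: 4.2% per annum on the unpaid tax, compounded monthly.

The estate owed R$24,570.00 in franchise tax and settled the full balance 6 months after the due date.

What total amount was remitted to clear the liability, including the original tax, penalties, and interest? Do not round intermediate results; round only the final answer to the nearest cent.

Failure-to-file penalty: 3.5% × R$24,570.00 = R$859.95
Failure-to-pay penalty: 6 × 1.25% × R$24,570.00 = R$1,842.75
Interest (4.2%/yr ÷ 12 = 0.35%/month): R$24,570.00 × ((1 + 0.0035)^6 − 1) = R$520.5059…
Total = R$24,570.00 + R$2,702.7000 + R$520.5059… = R$27,793.21

R$27,793.21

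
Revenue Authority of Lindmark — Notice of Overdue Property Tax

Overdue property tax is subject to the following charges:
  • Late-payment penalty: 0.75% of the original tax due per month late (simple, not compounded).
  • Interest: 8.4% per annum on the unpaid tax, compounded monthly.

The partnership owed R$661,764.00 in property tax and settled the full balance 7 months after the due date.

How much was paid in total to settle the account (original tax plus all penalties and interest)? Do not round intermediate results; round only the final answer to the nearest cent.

R$729,622.00

Late-payment penalty: 7 × 0.75% × R$661,764.00 = R$34,742.61
Interest (8.4%/yr ÷ 12 = 0.7%/month): R$661,764.00 × ((1 + 0.007)^7 − 1) = R$33,115.3915…
Total = R$661,764.00 + R$34,742.6100 + R$33,115.3915… = R$729,622.00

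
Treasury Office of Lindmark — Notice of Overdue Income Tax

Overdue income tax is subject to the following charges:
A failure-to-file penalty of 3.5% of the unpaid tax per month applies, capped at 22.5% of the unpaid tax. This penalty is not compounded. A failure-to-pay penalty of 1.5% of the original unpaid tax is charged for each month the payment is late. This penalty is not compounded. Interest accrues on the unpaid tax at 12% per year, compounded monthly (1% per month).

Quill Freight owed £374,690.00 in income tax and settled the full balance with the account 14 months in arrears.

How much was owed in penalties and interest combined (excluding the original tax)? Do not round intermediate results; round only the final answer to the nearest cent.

£218,996.64

Failure-to-file: 14 × 3.5% × £374,690.00 = £183,598.10, capped at 22.5% × £374,690.00 = £84,305.25
Failure-to-pay penalty = 1.5% × £374,690.00 × 14 mo = £78,684.90
Interest: £374,690.00 × ((1 + 0.01)^14 − 1) = £374,690.00 × 0.1494742… = £56,006.4930…
Penalties + interest = £162,990.1500 + £56,006.4930… = £218,996.64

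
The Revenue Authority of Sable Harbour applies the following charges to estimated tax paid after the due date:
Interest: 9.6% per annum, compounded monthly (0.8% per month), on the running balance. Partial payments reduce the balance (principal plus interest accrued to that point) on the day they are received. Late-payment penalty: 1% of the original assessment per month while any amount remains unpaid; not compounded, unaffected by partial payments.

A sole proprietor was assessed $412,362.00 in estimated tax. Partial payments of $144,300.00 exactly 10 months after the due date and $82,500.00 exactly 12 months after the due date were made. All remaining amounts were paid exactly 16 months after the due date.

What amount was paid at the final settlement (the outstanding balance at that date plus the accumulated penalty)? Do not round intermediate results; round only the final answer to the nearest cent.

Balance at month 10: $412,362.0000 × (1 + 0.008)^10 = $446,564.2562…
After $144,300.00 payment: $446,564.2562… − $144,300.00 = $302,264.2562…
Balance at month 12: $302,264.2562… × (1 + 0.008)^2 = $307,119.8292…
After $82,500.00 payment: $307,119.8292… − $82,500.00 = $224,619.8292…
Balance at month 16: $224,619.8292… × (1 + 0.008)^4 = $231,894.3787…
Penalty: 16 × 1% × $412,362.00 = $65,977.92
Final settlement = outstanding balance + penalty = $231,894.3787… + $65,977.92 = $297,872.30

$297,872.30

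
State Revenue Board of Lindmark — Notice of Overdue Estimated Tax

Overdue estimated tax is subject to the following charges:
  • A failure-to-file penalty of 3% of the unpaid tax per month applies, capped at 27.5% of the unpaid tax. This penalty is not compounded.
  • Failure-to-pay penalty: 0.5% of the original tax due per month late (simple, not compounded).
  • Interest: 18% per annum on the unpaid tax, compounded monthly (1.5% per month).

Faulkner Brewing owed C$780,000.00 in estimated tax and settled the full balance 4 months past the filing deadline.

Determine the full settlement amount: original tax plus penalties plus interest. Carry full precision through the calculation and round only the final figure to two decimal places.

C$937,063.57

Failure-to-file: 4 × 3% × C$780,000.00 = C$93,600.00 (under the 27.5% cap)
Failure-to-pay penalty: 4 × 0.5% × C$780,000.00 = C$15,600.00
Interest: C$780,000.00 × ((1 + 0.015)^4 − 1) = C$780,000.00 × 0.0613636… = C$47,863.5695…
Total = C$780,000.00 + C$109,200.0000 + C$47,863.5695… = C$937,063.57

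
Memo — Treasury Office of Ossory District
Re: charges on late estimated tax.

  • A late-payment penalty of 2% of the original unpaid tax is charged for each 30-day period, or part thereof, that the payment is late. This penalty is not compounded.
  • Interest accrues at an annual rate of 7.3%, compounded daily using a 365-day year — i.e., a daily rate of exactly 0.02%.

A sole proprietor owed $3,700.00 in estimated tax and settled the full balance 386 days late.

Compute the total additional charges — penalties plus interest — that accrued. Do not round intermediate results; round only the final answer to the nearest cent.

$1,258.92

Penalty periods: ⌈386/30⌉ = 13; penalty = 13 × 2% × $3,700.00 = $962.00
Interest: $3,700.00 × ((1 + 0.0002)^386 − 1) = $3,700.00 × 0.08024977… = $296.9241…
Penalties + interest = $962.0000 + $296.9241… = $1,258.92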